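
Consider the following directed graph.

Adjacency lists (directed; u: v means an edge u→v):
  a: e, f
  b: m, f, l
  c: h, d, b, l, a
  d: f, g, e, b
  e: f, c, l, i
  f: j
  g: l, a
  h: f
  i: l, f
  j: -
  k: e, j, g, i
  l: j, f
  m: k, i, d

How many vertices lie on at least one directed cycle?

A vertex is on a directed cycle iff it belongs to a strongly connected component of size ≥ 2 (or has a self-loop).
The vertices on cycles are {a, b, c, d, e, g, k, m} — 8 in total.

8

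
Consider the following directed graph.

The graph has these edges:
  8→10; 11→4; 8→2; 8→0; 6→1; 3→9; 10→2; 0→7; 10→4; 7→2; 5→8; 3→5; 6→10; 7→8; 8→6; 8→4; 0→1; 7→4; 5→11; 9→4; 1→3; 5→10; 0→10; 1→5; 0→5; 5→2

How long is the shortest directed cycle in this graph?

3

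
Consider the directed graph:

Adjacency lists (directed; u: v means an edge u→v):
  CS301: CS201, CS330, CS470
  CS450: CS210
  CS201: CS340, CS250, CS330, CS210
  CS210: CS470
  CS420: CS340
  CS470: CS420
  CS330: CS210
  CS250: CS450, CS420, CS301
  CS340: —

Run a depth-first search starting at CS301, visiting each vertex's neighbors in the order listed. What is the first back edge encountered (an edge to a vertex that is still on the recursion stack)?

DFS from CS301 (visiting each vertex's neighbors in the order listed); mark gray on enter, black on exit:
CS301 gray
  CS201 gray
    CS340 gray
    CS340 black
    CS250 gray
      CS450 gray
        CS210 gray
          CS470 gray
            CS420 gray
              CS420→CS340: CS340 black — skip
            CS420 black
          CS470 black
        CS210 black
      CS450 black
      CS250→CS420: CS420 black — skip
      CS250→CS301: CS301 is gray → back edge
First back edge: CS250 → CS301.

CS250->CS301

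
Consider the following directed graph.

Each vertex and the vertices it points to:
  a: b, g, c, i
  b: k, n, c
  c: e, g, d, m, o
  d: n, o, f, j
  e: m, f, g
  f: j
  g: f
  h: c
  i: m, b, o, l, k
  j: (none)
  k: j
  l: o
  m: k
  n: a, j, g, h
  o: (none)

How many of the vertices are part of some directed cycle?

7

A vertex is on a directed cycle iff it belongs to a strongly connected component of size ≥ 2 (or has a self-loop).
The vertices on cycles are {a, b, c, d, h, i, n} — 7 in total.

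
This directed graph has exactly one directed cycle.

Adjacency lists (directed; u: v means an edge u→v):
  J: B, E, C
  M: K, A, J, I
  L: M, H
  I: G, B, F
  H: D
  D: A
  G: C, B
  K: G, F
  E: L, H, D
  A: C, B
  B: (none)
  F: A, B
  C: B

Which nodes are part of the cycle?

E, J, L, M

DFS with gray/black marking from E:
E gray
  L gray
    M gray
      K gray
        G gray
          C gray
            B gray
            B black
          C black
          G→B: B black — skip
        G black
        F gray
          A gray
            A→C: C black — skip
            A→B: B black — skip
          A black
          F→B: B black — skip
        F black
      K black
      M→A: A black — skip
      J gray
        J→B: B black — skip
        J→E: E is gray → back edge
Back edge closes the cycle E → L → M → J → E; its vertices are {E, J, L, M}.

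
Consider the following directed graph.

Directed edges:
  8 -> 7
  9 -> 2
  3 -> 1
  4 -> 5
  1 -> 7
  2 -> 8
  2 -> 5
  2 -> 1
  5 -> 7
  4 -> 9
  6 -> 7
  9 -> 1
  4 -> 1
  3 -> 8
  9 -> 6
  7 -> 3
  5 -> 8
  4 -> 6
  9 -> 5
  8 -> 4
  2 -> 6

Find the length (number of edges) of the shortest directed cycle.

For each vertex v, BFS finds the shortest path from v back to v.
The shortest such closed walk is 4 → 5 → 8 → 4, length 3.

3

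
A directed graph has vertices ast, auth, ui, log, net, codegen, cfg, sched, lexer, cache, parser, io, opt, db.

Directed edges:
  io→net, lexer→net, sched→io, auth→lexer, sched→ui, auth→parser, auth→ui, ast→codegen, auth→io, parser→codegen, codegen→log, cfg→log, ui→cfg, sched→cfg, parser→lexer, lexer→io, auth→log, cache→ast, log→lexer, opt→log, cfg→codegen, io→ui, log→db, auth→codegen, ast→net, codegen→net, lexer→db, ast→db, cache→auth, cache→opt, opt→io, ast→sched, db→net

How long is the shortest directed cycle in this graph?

5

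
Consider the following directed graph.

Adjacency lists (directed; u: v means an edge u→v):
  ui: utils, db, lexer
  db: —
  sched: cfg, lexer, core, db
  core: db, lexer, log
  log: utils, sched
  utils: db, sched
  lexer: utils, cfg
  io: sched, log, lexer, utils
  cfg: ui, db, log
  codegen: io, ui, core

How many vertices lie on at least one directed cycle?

A vertex is on a directed cycle iff it belongs to a strongly connected component of size ≥ 2 (or has a self-loop).
The vertices on cycles are {ui, cfg, log, core, lexer, sched, utils} — 7 in total.

7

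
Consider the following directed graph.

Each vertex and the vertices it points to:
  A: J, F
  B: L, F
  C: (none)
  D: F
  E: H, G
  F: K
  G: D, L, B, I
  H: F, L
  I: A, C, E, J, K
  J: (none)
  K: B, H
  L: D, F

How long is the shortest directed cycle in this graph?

3

For each vertex v, BFS finds the shortest path from v back to v.
The shortest such closed walk is G → I → E → G, length 3.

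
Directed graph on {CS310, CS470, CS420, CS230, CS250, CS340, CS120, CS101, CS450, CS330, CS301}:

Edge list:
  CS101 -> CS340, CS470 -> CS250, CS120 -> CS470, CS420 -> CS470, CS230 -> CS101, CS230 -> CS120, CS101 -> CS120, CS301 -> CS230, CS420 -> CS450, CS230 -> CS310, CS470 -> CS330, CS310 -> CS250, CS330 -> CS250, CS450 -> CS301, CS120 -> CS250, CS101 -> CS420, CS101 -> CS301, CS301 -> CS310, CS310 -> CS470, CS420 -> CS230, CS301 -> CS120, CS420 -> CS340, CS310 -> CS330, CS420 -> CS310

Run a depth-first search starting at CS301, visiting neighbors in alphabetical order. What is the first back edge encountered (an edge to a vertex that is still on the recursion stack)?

DFS from CS301 (visiting neighbors in alphabetical order); mark gray on enter, black on exit:
CS301 gray
  CS120 gray
    CS250 gray
    CS250 black
    CS470 gray
      CS470→CS250: CS250 black — skip
      CS330 gray
        CS330→CS250: CS250 black — skip
      CS330 black
    CS470 black
  CS120 black
  CS230 gray
    CS101 gray
      CS101→CS120: CS120 black — skip
      CS101→CS301: CS301 is gray → back edge
First back edge: CS101 → CS301.

CS101→CS301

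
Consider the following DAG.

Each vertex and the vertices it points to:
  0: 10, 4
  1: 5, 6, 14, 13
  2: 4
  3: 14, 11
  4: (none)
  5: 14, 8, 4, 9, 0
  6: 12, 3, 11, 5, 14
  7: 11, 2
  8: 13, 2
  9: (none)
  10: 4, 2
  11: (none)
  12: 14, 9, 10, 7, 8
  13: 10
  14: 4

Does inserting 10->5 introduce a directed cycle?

Yes

Adding 10→5 creates a cycle iff 5 can already reach 10.
Path from 5: 5 → 0 → 10.
So 5 → … → 10 → 5 is a cycle.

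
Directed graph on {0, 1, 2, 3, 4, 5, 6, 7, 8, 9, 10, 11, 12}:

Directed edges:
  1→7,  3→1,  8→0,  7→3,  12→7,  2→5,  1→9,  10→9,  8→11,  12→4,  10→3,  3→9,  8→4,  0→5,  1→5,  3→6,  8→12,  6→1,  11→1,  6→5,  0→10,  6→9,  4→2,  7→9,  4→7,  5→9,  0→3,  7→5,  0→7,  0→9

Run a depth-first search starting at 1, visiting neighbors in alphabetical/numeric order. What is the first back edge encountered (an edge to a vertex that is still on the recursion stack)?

DFS from 1 (visiting neighbors in alphabetical/numeric order); mark gray on enter, black on exit:
1 gray
  5 gray
    9 gray
    9 black
  5 black
  7 gray
    3 gray
      3→1: 1 is gray → back edge
First back edge: 3 → 1.

3->1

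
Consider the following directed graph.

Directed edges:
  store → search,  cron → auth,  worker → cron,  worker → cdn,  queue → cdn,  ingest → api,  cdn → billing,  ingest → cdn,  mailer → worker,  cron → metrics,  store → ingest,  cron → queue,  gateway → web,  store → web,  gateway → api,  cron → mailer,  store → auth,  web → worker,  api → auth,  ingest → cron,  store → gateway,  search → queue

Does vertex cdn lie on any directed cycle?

cdn lies on a cycle iff there is a path from cdn back to itself.
Exploring from cdn, it never reaches itself; equivalently, its strongly connected component is a singleton.

No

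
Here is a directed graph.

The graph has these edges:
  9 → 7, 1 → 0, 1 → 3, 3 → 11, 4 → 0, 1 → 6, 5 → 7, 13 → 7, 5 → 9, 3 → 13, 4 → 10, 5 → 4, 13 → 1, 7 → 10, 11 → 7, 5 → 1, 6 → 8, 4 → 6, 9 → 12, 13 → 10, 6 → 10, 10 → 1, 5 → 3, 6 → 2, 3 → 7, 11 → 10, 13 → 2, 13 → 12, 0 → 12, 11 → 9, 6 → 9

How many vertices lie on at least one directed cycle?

8

A vertex is on a directed cycle iff it belongs to a strongly connected component of size ≥ 2 (or has a self-loop).
The vertices on cycles are {1, 3, 6, 7, 9, 10, 11, 13} — 8 in total.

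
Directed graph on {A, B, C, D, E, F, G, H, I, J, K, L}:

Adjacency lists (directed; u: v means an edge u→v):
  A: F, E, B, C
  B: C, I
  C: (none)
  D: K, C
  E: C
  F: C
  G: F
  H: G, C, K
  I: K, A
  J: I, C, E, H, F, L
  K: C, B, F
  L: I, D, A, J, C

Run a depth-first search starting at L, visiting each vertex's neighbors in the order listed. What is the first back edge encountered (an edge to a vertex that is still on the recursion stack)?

DFS from L (visiting each vertex's neighbors in the order listed); mark gray on enter, black on exit:
L gray
  I gray
    K gray
      C gray
      C black
      B gray
        B→C: C black — skip
        B→I: I is gray → back edge
First back edge: B → I.

B→I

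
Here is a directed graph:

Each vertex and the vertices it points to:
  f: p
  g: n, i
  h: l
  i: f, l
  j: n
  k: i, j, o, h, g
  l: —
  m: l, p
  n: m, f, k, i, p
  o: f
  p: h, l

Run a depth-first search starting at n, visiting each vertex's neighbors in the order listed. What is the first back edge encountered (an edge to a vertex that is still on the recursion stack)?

j->n

DFS from n (visiting each vertex's neighbors in the order listed); mark gray on enter, black on exit:
n gray
  m gray
    l gray
    l black
    p gray
      h gray
        h→l: l black — skip
      h black
      p→l: l black — skip
    p black
  m black
  f gray
    f→p: p black — skip
  f black
  k gray
    i gray
      i→f: f black — skip
      i→l: l black — skip
    i black
    j gray
      j→n: n is gray → back edge
First back edge: j → n.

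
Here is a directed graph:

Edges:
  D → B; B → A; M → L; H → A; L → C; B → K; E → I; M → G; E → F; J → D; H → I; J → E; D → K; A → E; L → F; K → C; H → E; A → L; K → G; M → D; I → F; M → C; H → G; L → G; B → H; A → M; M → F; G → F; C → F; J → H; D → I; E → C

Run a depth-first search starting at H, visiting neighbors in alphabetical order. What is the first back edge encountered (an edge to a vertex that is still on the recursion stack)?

B→A

DFS from H (visiting neighbors in alphabetical order); mark gray on enter, black on exit:
H gray
  A gray
    E gray
      C gray
        F gray
        F black
      C black
      E→F: F black — skip
      I gray
        I→F: F black — skip
      I black
    E black
    L gray
      L→C: C black — skip
      L→F: F black — skip
      G gray
        G→F: F black — skip
      G black
    L black
    M gray
      M→C: C black — skip
      D gray
        B gray
          B→A: A is gray → back edge
First back edge: B → A.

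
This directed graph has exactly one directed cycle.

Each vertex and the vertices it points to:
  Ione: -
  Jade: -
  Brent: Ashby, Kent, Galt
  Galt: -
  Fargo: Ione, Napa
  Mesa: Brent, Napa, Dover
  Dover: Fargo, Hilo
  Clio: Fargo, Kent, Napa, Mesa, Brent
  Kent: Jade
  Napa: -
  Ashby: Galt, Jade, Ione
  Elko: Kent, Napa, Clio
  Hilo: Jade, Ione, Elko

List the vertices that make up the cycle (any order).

Clio, Elko, Hilo, Mesa, Dover

DFS with gray/black marking from Clio:
Clio gray
  Fargo gray
    Ione gray
    Ione black
    Napa gray
    Napa black
  Fargo black
  Kent gray
    Jade gray
    Jade black
  Kent black
  Clio→Napa: Napa black — skip
  Mesa gray
    Brent gray
      Ashby gray
        Galt gray
        Galt black
        Ashby→Jade: Jade black — skip
        Ashby→Ione: Ione black — skip
      Ashby black
      Brent→Kent: Kent black — skip
      Brent→Galt: Galt black — skip
    Brent black
    Mesa→Napa: Napa black — skip
    Dover gray
      Dover→Fargo: Fargo black — skip
      Hilo gray
        Hilo→Jade: Jade black — skip
        Hilo→Ione: Ione black — skip
        Elko gray
          Elko→Kent: Kent black — skip
          Elko→Napa: Napa black — skip
          Elko→Clio: Clio is gray → back edge
Back edge closes the cycle Clio → Mesa → Dover → Hilo → Elko → Clio; its vertices are {Clio, Elko, Hilo, Mesa, Dover}.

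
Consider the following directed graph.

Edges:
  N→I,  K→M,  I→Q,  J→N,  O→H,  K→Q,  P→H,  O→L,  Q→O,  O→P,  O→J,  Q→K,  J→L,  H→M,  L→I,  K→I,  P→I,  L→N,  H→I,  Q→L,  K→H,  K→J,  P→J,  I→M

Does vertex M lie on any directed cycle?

M lies on a cycle iff there is a path from M back to itself.
Exploring from M, it never reaches itself; equivalently, its strongly connected component is a singleton.

No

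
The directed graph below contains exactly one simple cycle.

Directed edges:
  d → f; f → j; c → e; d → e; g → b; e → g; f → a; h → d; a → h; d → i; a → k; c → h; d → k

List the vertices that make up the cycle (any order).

DFS with gray/black marking from h:
h gray
  d gray
    k gray
    k black
    e gray
      g gray
        b gray
        b black
      g black
    e black
    f gray
      j gray
      j black
      a gray
        a→h: h is gray → back edge
Back edge closes the cycle h → d → f → a → h; its vertices are {a, d, f, h}.

a, d, f, h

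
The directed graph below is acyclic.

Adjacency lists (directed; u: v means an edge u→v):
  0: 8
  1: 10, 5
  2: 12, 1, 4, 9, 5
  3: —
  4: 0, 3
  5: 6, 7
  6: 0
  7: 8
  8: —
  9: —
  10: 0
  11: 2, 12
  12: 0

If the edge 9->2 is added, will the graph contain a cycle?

Yes

Adding 9→2 creates a cycle iff 2 can already reach 9.
Path from 2: 2 → 9.
So 2 → … → 9 → 2 is a cycle.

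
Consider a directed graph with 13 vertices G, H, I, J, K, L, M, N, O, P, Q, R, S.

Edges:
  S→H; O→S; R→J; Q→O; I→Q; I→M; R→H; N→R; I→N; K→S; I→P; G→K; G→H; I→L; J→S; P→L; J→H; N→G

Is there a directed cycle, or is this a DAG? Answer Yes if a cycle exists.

DFS with white/gray/black marking, starting from H:
H gray
H black
G gray
  G→H: H black — skip
  K gray
    S gray
      S→H: H black — skip
    S black
  K black
G black
I gray
  N gray
    N→G: G black — skip
    R gray
      R→H: H black — skip
      J gray
        J→S: S black — skip
        J→H: H black — skip
      J black
    R black
  N black
  L gray
  L black
  P gray
    P→L: L black — skip
  P black
  Q gray
    O gray
      O→S: S black — skip
    O black
  Q black
  M gray
  M black
I black
Every edge goes to a white or black vertex — no back edge, so the graph is acyclic.

No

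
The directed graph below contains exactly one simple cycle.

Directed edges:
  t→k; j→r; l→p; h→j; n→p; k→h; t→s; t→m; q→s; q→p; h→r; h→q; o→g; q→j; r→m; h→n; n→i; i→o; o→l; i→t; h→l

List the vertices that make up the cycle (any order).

h, i, k, n, t

DFS with gray/black marking from k:
k gray
  h gray
    j gray
      r gray
        m gray
        m black
      r black
    j black
    h→r: r black — skip
    l gray
      p gray
      p black
    l black
    q gray
      s gray
      s black
      q→p: p black — skip
      q→j: j black — skip
    q black
    n gray
      n→p: p black — skip
      i gray
        t gray
          t→m: m black — skip
          t→k: k is gray → back edge
Back edge closes the cycle k → h → n → i → t → k; its vertices are {h, i, k, n, t}.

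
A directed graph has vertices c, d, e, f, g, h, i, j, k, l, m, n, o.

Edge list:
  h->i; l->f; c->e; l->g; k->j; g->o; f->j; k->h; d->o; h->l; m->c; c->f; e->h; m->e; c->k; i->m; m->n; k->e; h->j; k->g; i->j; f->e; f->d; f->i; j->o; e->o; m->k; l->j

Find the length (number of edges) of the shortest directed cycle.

4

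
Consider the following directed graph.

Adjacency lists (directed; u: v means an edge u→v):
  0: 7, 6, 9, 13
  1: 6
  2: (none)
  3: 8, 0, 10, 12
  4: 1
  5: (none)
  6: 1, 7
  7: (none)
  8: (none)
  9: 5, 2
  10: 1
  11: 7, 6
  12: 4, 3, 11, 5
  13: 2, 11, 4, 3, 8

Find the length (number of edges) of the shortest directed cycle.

2

For each vertex v, BFS finds the shortest path from v back to v.
The shortest such closed walk is 12 → 3 → 12, length 2.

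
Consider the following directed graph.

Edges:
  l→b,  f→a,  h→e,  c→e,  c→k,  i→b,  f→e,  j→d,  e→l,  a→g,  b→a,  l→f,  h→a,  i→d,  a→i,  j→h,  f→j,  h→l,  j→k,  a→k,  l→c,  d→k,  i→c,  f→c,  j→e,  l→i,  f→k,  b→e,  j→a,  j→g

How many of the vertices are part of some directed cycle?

A vertex is on a directed cycle iff it belongs to a strongly connected component of size ≥ 2 (or has a self-loop).
The vertices on cycles are {a, b, c, e, f, h, i, j, l} — 9 in total.

9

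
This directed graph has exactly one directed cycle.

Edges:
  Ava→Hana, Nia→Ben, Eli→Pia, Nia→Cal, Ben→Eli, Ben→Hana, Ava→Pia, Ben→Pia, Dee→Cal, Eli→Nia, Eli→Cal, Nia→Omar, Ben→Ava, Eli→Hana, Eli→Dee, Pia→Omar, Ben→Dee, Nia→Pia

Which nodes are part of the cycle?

DFS with gray/black marking from Nia:
Nia gray
  Cal gray
  Cal black
  Pia gray
    Omar gray
    Omar black
  Pia black
  Ben gray
    Ben→Pia: Pia black — skip
    Ava gray
      Ava→Pia: Pia black — skip
      Hana gray
      Hana black
    Ava black
    Dee gray
      Dee→Cal: Cal black — skip
    Dee black
    Ben→Hana: Hana black — skip
    Eli gray
      Eli→Pia: Pia black — skip
      Eli→Dee: Dee black — skip
      Eli→Hana: Hana black — skip
      Eli→Nia: Nia is gray → back edge
Back edge closes the cycle Nia → Ben → Eli → Nia; its vertices are {Ben, Eli, Nia}.

Ben, Eli, Nia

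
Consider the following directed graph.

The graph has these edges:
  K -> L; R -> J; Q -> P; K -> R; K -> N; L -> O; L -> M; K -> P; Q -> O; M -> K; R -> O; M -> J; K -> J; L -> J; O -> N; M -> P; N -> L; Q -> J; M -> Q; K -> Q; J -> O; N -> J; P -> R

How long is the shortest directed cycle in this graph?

3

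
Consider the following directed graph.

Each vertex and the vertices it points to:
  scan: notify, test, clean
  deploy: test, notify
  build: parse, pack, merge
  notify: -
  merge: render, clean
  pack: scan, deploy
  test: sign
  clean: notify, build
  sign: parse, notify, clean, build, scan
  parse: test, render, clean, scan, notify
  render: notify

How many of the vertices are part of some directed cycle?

A vertex is on a directed cycle iff it belongs to a strongly connected component of size ≥ 2 (or has a self-loop).
The vertices on cycles are {pack, scan, sign, test, build, clean, merge, parse, deploy} — 9 in total.

9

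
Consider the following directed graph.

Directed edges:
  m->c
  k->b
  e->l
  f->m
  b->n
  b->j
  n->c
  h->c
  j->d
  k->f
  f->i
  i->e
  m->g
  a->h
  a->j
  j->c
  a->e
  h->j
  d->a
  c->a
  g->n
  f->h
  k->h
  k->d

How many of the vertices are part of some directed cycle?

5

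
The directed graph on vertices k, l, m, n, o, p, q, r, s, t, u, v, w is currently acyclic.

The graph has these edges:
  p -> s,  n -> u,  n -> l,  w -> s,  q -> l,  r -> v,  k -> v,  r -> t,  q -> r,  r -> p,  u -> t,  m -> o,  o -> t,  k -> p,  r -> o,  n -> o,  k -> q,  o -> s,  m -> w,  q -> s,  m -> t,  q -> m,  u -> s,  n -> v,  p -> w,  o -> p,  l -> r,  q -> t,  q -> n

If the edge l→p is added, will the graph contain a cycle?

Adding l→p creates a cycle iff p can already reach l.
Explore from p: no path reaches l. The graph stays acyclic.

No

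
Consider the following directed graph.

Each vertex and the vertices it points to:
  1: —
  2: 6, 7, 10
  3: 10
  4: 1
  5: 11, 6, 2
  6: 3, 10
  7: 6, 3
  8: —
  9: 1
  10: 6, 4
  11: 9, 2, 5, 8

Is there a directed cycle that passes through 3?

3 is on a cycle iff 3 can reach itself via ≥1 edge.
3 → 10 → 6 → 3 — yes.

Yes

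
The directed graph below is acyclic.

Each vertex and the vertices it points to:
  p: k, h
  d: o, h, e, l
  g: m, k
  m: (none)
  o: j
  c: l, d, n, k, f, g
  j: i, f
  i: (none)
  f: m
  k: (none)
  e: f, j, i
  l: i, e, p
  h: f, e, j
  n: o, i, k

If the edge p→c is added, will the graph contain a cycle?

Yes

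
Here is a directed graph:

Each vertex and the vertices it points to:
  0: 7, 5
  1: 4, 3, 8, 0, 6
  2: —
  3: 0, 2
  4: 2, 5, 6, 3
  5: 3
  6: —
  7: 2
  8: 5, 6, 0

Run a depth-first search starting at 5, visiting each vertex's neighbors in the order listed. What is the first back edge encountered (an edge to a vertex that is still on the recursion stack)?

0→5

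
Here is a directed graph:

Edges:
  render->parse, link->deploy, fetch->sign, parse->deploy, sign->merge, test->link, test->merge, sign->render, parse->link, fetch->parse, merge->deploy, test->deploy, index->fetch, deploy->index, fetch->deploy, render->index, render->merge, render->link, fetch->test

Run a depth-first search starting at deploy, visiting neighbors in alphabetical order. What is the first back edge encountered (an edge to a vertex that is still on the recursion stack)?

DFS from deploy (visiting neighbors in alphabetical order); mark gray on enter, black on exit:
deploy gray
  index gray
    fetch gray
      fetch→deploy: deploy is gray → back edge
First back edge: fetch → deploy.

fetch→deploy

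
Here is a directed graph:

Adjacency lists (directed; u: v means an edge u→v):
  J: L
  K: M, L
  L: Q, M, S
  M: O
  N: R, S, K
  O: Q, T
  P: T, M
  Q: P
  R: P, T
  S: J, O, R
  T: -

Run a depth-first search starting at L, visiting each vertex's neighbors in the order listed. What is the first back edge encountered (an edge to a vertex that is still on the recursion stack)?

DFS from L (visiting each vertex's neighbors in the order listed); mark gray on enter, black on exit:
L gray
  Q gray
    P gray
      T gray
      T black
      M gray
        O gray
          O→Q: Q is gray → back edge
First back edge: O → Q.

O->Q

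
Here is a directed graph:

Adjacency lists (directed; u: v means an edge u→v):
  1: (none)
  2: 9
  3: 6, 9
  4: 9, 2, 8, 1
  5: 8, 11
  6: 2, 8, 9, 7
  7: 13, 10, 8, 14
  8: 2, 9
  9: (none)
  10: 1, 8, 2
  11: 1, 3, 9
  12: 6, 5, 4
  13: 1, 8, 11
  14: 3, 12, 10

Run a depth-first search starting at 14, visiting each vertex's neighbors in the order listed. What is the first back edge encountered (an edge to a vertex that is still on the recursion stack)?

DFS from 14 (visiting each vertex's neighbors in the order listed); mark gray on enter, black on exit:
14 gray
  3 gray
    6 gray
      2 gray
        9 gray
        9 black
      2 black
      8 gray
        8→2: 2 black — skip
        8→9: 9 black — skip
      8 black
      6→9: 9 black — skip
      7 gray
        13 gray
          1 gray
          1 black
          13→8: 8 black — skip
          11 gray
            11→1: 1 black — skip
            11→3: 3 is gray → back edge
First back edge: 11 → 3.

11->3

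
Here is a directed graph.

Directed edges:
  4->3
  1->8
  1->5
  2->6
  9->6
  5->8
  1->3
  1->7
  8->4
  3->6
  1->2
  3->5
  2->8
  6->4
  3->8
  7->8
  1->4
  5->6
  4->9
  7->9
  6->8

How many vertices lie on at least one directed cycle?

6

A vertex is on a directed cycle iff it belongs to a strongly connected component of size ≥ 2 (or has a self-loop).
The vertices on cycles are {3, 4, 5, 6, 8, 9} — 6 in total.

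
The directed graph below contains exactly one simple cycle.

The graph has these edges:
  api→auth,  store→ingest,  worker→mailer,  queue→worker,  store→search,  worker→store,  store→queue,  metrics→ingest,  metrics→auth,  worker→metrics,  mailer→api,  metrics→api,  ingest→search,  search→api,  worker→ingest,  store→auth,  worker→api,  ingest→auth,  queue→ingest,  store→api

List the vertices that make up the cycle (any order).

queue, store, worker

DFS with gray/black marking from worker:
worker gray
  mailer gray
    api gray
      auth gray
      auth black
    api black
  mailer black
  worker→api: api black — skip
  ingest gray
    ingest→auth: auth black — skip
    search gray
      search→api: api black — skip
    search black
  ingest black
  store gray
    store→auth: auth black — skip
    store→search: search black — skip
    store→ingest: ingest black — skip
    queue gray
      queue→worker: worker is gray → back edge
Back edge closes the cycle worker → store → queue → worker; its vertices are {queue, store, worker}.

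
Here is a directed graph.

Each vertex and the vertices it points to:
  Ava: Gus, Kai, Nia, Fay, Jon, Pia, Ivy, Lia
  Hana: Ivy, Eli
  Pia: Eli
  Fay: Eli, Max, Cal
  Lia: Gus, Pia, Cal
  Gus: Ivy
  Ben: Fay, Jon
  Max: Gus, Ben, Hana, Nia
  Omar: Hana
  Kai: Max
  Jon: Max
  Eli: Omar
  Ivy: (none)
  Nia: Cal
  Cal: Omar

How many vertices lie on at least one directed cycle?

A vertex is on a directed cycle iff it belongs to a strongly connected component of size ≥ 2 (or has a self-loop).
The vertices on cycles are {Ben, Eli, Fay, Jon, Max, Hana, Omar} — 7 in total.

7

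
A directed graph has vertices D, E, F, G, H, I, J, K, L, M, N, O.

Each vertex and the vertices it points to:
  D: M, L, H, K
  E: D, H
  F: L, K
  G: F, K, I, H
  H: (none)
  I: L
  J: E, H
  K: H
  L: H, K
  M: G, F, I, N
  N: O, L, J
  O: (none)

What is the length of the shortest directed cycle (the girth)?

For each vertex v, BFS finds the shortest path from v back to v.
The shortest such closed walk is M → N → J → E → D → M, length 5.

5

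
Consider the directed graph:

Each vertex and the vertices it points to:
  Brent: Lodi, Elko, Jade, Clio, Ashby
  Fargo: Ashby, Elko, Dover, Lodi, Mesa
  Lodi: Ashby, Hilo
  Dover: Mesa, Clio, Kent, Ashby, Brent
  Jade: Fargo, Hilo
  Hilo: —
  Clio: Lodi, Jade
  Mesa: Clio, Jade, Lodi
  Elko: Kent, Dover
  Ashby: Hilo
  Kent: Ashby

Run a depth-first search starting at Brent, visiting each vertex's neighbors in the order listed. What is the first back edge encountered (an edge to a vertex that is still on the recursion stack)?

Fargo→Elko

DFS from Brent (visiting each vertex's neighbors in the order listed); mark gray on enter, black on exit:
Brent gray
  Lodi gray
    Ashby gray
      Hilo gray
      Hilo black
    Ashby black
    Lodi→Hilo: Hilo black — skip
  Lodi black
  Elko gray
    Kent gray
      Kent→Ashby: Ashby black — skip
    Kent black
    Dover gray
      Mesa gray
        Clio gray
          Clio→Lodi: Lodi black — skip
          Jade gray
            Fargo gray
              Fargo→Ashby: Ashby black — skip
              Fargo→Elko: Elko is gray → back edge
First back edge: Fargo → Elko.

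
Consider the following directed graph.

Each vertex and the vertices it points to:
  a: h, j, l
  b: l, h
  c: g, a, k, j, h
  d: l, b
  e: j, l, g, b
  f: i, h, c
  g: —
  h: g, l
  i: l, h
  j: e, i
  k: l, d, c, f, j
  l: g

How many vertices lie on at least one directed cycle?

A vertex is on a directed cycle iff it belongs to a strongly connected component of size ≥ 2 (or has a self-loop).
The vertices on cycles are {c, e, f, j, k} — 5 in total.

5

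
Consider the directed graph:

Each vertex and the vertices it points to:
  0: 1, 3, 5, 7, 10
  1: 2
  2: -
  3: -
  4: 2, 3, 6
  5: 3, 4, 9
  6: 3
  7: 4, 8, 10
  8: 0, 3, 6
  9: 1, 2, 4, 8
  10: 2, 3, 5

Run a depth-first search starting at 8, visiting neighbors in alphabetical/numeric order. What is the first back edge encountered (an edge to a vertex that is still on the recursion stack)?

9→8

DFS from 8 (visiting neighbors in alphabetical/numeric order); mark gray on enter, black on exit:
8 gray
  0 gray
    1 gray
      2 gray
      2 black
    1 black
    3 gray
    3 black
    5 gray
      5→3: 3 black — skip
      4 gray
        4→2: 2 black — skip
        4→3: 3 black — skip
        6 gray
          6→3: 3 black — skip
        6 black
      4 black
      9 gray
        9→1: 1 black — skip
        9→2: 2 black — skip
        9→4: 4 black — skip
        9→8: 8 is gray → back edge
First back edge: 9 → 8.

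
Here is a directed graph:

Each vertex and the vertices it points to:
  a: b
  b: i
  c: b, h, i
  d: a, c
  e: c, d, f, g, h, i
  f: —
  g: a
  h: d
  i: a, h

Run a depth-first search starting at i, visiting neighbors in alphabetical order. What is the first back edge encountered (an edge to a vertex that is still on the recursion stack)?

DFS from i (visiting neighbors in alphabetical order); mark gray on enter, black on exit:
i gray
  a gray
    b gray
      b→i: i is gray → back edge
First back edge: b → i.

b→i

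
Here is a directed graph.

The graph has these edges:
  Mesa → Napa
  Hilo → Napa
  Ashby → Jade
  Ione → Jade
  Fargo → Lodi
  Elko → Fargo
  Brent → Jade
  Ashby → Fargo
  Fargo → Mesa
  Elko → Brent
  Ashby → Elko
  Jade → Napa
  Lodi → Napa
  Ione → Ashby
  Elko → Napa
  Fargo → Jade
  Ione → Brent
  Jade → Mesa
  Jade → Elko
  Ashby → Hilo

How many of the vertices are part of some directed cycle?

A vertex is on a directed cycle iff it belongs to a strongly connected component of size ≥ 2 (or has a self-loop).
The vertices on cycles are {Elko, Jade, Brent, Fargo} — 4 in total.

4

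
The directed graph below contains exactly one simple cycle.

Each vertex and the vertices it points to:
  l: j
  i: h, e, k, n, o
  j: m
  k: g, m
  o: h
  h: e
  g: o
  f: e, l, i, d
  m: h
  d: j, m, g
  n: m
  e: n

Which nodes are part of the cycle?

DFS with gray/black marking from e:
e gray
  n gray
    m gray
      h gray
        h→e: e is gray → back edge
Back edge closes the cycle e → n → m → h → e; its vertices are {e, h, m, n}.

e, h, m, n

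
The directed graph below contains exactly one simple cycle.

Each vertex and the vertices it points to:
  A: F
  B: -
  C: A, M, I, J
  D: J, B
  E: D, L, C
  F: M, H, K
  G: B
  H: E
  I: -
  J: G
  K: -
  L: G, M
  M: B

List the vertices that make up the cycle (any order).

DFS with gray/black marking from F:
F gray
  M gray
    B gray
    B black
  M black
  H gray
    E gray
      D gray
        J gray
          G gray
            G→B: B black — skip
          G black
        J black
        D→B: B black — skip
      D black
      L gray
        L→G: G black — skip
        L→M: M black — skip
      L black
      C gray
        A gray
          A→F: F is gray → back edge
Back edge closes the cycle F → H → E → C → A → F; its vertices are {A, C, E, F, H}.

A, C, E, F, H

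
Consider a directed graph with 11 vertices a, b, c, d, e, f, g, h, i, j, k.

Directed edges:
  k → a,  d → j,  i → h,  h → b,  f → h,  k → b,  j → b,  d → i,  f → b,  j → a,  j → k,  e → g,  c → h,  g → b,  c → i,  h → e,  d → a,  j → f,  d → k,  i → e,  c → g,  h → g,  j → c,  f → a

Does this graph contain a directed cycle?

No

DFS with white/gray/black marking, starting from f:
f gray
  b gray
  b black
  h gray
    g gray
      g→b: b black — skip
    g black
    e gray
      e→g: g black — skip
    e black
    h→b: b black — skip
  h black
  a gray
  a black
f black
c gray
  c→g: g black — skip
  c→h: h black — skip
  i gray
    i→e: e black — skip
    i→h: h black — skip
  i black
c black
d gray
  k gray
    k→a: a black — skip
    k→b: b black — skip
  k black
  j gray
    j→c: c black — skip
    j→a: a black — skip
    j→b: b black — skip
    j→f: f black — skip
    j→k: k black — skip
  j black
  d→i: i black — skip
  d→a: a black — skip
d black
Every edge goes to a white or black vertex — no back edge, so the graph is acyclic.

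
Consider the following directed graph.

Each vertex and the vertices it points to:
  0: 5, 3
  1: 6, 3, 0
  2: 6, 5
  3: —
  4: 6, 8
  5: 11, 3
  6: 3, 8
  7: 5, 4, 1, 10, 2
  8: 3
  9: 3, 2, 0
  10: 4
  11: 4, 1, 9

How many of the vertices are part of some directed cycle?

6

A vertex is on a directed cycle iff it belongs to a strongly connected component of size ≥ 2 (or has a self-loop).
The vertices on cycles are {0, 1, 2, 5, 9, 11} — 6 in total.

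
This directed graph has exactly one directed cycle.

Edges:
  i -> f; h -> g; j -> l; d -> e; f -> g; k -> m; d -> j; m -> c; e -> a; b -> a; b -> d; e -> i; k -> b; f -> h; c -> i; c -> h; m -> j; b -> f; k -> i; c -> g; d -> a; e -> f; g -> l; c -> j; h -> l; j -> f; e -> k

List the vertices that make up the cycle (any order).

b, d, e, k

DFS with gray/black marking from k:
k gray
  m gray
    j gray
      l gray
      l black
      f gray
        g gray
          g→l: l black — skip
        g black
        h gray
          h→g: g black — skip
          h→l: l black — skip
        h black
      f black
    j black
    c gray
      c→g: g black — skip
      c→j: j black — skip
      c→h: h black — skip
      i gray
        i→f: f black — skip
      i black
    c black
  m black
  k→i: i black — skip
  b gray
    d gray
      d→j: j black — skip
      a gray
      a black
      e gray
        e→f: f black — skip
        e→k: k is gray → back edge
Back edge closes the cycle k → b → d → e → k; its vertices are {b, d, e, k}.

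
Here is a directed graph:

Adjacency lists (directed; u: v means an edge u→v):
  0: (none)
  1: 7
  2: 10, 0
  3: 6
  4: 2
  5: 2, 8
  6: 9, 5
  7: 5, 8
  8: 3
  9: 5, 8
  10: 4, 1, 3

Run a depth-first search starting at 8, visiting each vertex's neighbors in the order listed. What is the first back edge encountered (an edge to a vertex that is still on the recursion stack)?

DFS from 8 (visiting each vertex's neighbors in the order listed); mark gray on enter, black on exit:
8 gray
  3 gray
    6 gray
      9 gray
        5 gray
          2 gray
            10 gray
              4 gray
                4→2: 2 is gray → back edge
First back edge: 4 → 2.

4->2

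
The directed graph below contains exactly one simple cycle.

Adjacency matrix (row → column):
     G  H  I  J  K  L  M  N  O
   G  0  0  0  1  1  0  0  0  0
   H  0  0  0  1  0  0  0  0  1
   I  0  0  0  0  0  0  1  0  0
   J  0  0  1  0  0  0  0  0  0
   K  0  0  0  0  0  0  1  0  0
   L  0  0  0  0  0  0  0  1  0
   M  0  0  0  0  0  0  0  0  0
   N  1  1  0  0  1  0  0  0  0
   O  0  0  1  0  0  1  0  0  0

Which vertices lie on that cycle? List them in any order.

H, L, N, O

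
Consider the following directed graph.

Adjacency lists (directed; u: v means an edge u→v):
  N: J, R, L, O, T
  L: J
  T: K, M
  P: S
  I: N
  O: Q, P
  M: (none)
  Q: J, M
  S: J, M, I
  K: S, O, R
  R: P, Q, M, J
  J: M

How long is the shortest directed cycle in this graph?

5

For each vertex v, BFS finds the shortest path from v back to v.
The shortest such closed walk is I → N → R → P → S → I, length 5.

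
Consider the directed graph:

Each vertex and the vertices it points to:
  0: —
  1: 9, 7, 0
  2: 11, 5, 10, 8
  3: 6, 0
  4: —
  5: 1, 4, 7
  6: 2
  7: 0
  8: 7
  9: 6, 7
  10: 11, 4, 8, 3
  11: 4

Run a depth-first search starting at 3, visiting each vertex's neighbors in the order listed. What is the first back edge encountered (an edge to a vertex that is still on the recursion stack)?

9->6

DFS from 3 (visiting each vertex's neighbors in the order listed); mark gray on enter, black on exit:
3 gray
  6 gray
    2 gray
      11 gray
        4 gray
        4 black
      11 black
      5 gray
        1 gray
          9 gray
            9→6: 6 is gray → back edge
First back edge: 9 → 6.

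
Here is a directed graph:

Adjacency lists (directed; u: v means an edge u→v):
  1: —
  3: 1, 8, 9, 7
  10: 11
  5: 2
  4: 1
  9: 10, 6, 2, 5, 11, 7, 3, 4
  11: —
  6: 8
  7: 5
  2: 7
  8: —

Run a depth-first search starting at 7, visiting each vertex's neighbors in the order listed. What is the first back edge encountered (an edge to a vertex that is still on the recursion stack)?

DFS from 7 (visiting each vertex's neighbors in the order listed); mark gray on enter, black on exit:
7 gray
  5 gray
    2 gray
      2→7: 7 is gray → back edge
First back edge: 2 → 7.

2→7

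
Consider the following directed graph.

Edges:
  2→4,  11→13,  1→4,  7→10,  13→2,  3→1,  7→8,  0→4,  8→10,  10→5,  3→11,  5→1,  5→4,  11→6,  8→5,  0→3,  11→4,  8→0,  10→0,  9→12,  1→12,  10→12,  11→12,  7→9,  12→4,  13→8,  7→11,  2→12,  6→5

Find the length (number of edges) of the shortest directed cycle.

5

For each vertex v, BFS finds the shortest path from v back to v.
The shortest such closed walk is 11 → 13 → 8 → 0 → 3 → 11, length 5.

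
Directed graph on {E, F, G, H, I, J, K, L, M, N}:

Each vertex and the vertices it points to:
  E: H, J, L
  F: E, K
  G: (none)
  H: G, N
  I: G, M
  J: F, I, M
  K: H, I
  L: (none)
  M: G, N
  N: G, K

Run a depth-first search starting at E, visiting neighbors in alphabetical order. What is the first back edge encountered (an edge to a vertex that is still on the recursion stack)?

DFS from E (visiting neighbors in alphabetical order); mark gray on enter, black on exit:
E gray
  H gray
    G gray
    G black
    N gray
      N→G: G black — skip
      K gray
        K→H: H is gray → back edge
First back edge: K → H.

K->H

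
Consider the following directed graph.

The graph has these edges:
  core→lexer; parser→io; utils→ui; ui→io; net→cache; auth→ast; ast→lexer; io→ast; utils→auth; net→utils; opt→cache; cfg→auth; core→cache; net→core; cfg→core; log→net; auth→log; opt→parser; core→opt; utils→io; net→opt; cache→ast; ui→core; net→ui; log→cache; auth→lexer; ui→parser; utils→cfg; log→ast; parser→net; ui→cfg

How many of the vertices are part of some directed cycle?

9

A vertex is on a directed cycle iff it belongs to a strongly connected component of size ≥ 2 (or has a self-loop).
The vertices on cycles are {ui, cfg, log, net, opt, auth, core, utils, parser} — 9 in total.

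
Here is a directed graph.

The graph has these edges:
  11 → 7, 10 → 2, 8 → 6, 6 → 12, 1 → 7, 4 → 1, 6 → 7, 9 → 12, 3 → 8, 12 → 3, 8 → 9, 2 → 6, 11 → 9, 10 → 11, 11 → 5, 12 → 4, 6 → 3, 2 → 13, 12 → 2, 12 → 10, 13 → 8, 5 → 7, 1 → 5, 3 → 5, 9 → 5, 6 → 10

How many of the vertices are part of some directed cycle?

A vertex is on a directed cycle iff it belongs to a strongly connected component of size ≥ 2 (or has a self-loop).
The vertices on cycles are {2, 3, 6, 8, 9, 10, 11, 12, 13} — 9 in total.

9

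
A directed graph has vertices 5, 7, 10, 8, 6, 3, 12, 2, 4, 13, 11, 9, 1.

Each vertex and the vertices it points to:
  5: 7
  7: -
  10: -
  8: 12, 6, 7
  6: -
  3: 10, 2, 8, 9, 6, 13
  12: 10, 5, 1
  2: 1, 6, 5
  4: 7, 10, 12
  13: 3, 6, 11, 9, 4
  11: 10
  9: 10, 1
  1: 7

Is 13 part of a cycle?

Yes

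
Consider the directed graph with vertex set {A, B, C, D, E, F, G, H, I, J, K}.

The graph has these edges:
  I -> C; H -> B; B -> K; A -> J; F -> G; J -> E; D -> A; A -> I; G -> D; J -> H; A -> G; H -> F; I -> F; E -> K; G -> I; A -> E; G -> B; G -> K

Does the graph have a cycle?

Yes

DFS with white/gray/black marking, starting from B:
B gray
  K gray
  K black
B black
A gray
  G gray
    G→K: K black — skip
    D gray
      D→A: A is gray → back edge
Back edge found, so a cycle exists: A → G → D → A.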